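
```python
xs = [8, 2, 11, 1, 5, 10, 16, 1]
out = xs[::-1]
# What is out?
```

xs has length 8. The slice xs[::-1] selects indices [7, 6, 5, 4, 3, 2, 1, 0] (7->1, 6->16, 5->10, 4->5, 3->1, 2->11, 1->2, 0->8), giving [1, 16, 10, 5, 1, 11, 2, 8].

[1, 16, 10, 5, 1, 11, 2, 8]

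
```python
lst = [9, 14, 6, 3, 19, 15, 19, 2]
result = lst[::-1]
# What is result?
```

lst has length 8. The slice lst[::-1] selects indices [7, 6, 5, 4, 3, 2, 1, 0] (7->2, 6->19, 5->15, 4->19, 3->3, 2->6, 1->14, 0->9), giving [2, 19, 15, 19, 3, 6, 14, 9].

[2, 19, 15, 19, 3, 6, 14, 9]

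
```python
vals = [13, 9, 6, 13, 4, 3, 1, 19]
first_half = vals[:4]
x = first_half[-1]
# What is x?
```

vals has length 8. The slice vals[:4] selects indices [0, 1, 2, 3] (0->13, 1->9, 2->6, 3->13), giving [13, 9, 6, 13]. So first_half = [13, 9, 6, 13]. Then first_half[-1] = 13.

13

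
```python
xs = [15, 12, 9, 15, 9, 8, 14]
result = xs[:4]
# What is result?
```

xs has length 7. The slice xs[:4] selects indices [0, 1, 2, 3] (0->15, 1->12, 2->9, 3->15), giving [15, 12, 9, 15].

[15, 12, 9, 15]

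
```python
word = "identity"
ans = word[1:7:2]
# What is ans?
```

word has length 8. The slice word[1:7:2] selects indices [1, 3, 5] (1->'d', 3->'n', 5->'i'), giving 'dni'.

'dni'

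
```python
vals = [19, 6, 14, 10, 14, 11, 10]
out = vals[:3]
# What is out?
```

vals has length 7. The slice vals[:3] selects indices [0, 1, 2] (0->19, 1->6, 2->14), giving [19, 6, 14].

[19, 6, 14]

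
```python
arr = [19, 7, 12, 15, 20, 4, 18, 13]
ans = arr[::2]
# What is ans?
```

arr has length 8. The slice arr[::2] selects indices [0, 2, 4, 6] (0->19, 2->12, 4->20, 6->18), giving [19, 12, 20, 18].

[19, 12, 20, 18]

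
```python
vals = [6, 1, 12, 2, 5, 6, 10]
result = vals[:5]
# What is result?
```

vals has length 7. The slice vals[:5] selects indices [0, 1, 2, 3, 4] (0->6, 1->1, 2->12, 3->2, 4->5), giving [6, 1, 12, 2, 5].

[6, 1, 12, 2, 5]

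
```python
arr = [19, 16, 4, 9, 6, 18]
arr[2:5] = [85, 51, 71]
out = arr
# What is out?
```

arr starts as [19, 16, 4, 9, 6, 18] (length 6). The slice arr[2:5] covers indices [2, 3, 4] with values [4, 9, 6]. Replacing that slice with [85, 51, 71] (same length) produces [19, 16, 85, 51, 71, 18].

[19, 16, 85, 51, 71, 18]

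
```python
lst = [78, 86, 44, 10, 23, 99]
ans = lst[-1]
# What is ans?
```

lst has length 6. Negative index -1 maps to positive index 6 + (-1) = 5. lst[5] = 99.

99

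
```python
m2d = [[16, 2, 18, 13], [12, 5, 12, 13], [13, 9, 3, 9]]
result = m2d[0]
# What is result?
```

m2d has 3 rows. Row 0 is [16, 2, 18, 13].

[16, 2, 18, 13]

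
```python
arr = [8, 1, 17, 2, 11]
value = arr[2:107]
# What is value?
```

arr has length 5. The slice arr[2:107] selects indices [2, 3, 4] (2->17, 3->2, 4->11), giving [17, 2, 11].

[17, 2, 11]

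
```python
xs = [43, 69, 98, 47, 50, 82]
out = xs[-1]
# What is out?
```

xs has length 6. Negative index -1 maps to positive index 6 + (-1) = 5. xs[5] = 82.

82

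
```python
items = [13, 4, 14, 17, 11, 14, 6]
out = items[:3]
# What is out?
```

items has length 7. The slice items[:3] selects indices [0, 1, 2] (0->13, 1->4, 2->14), giving [13, 4, 14].

[13, 4, 14]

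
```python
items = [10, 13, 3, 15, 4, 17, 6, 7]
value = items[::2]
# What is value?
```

items has length 8. The slice items[::2] selects indices [0, 2, 4, 6] (0->10, 2->3, 4->4, 6->6), giving [10, 3, 4, 6].

[10, 3, 4, 6]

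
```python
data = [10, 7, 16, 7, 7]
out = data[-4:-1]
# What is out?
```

data has length 5. The slice data[-4:-1] selects indices [1, 2, 3] (1->7, 2->16, 3->7), giving [7, 16, 7].

[7, 16, 7]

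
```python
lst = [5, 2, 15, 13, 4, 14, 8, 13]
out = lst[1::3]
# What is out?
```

lst has length 8. The slice lst[1::3] selects indices [1, 4, 7] (1->2, 4->4, 7->13), giving [2, 4, 13].

[2, 4, 13]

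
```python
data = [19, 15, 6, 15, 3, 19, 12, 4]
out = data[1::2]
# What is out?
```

data has length 8. The slice data[1::2] selects indices [1, 3, 5, 7] (1->15, 3->15, 5->19, 7->4), giving [15, 15, 19, 4].

[15, 15, 19, 4]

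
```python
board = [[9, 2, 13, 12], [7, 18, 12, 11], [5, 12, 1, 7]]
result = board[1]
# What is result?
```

board has 3 rows. Row 1 is [7, 18, 12, 11].

[7, 18, 12, 11]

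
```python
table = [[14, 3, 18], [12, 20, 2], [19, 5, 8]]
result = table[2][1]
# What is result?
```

table[2] = [19, 5, 8]. Taking column 1 of that row yields 5.

5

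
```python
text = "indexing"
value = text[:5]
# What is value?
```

text has length 8. The slice text[:5] selects indices [0, 1, 2, 3, 4] (0->'i', 1->'n', 2->'d', 3->'e', 4->'x'), giving 'index'.

'index'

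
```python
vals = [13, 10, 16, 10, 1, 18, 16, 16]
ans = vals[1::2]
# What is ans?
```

vals has length 8. The slice vals[1::2] selects indices [1, 3, 5, 7] (1->10, 3->10, 5->18, 7->16), giving [10, 10, 18, 16].

[10, 10, 18, 16]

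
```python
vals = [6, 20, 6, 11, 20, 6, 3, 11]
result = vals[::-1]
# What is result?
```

vals has length 8. The slice vals[::-1] selects indices [7, 6, 5, 4, 3, 2, 1, 0] (7->11, 6->3, 5->6, 4->20, 3->11, 2->6, 1->20, 0->6), giving [11, 3, 6, 20, 11, 6, 20, 6].

[11, 3, 6, 20, 11, 6, 20, 6]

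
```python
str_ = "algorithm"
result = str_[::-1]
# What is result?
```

str_ has length 9. The slice str_[::-1] selects indices [8, 7, 6, 5, 4, 3, 2, 1, 0] (8->'m', 7->'h', 6->'t', 5->'i', 4->'r', 3->'o', 2->'g', 1->'l', 0->'a'), giving 'mhtirogla'.

'mhtirogla'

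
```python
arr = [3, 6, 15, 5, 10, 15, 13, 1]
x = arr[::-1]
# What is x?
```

arr has length 8. The slice arr[::-1] selects indices [7, 6, 5, 4, 3, 2, 1, 0] (7->1, 6->13, 5->15, 4->10, 3->5, 2->15, 1->6, 0->3), giving [1, 13, 15, 10, 5, 15, 6, 3].

[1, 13, 15, 10, 5, 15, 6, 3]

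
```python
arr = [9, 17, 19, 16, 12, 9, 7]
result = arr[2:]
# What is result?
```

arr has length 7. The slice arr[2:] selects indices [2, 3, 4, 5, 6] (2->19, 3->16, 4->12, 5->9, 6->7), giving [19, 16, 12, 9, 7].

[19, 16, 12, 9, 7]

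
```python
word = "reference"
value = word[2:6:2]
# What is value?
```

word has length 9. The slice word[2:6:2] selects indices [2, 4] (2->'f', 4->'r'), giving 'fr'.

'fr'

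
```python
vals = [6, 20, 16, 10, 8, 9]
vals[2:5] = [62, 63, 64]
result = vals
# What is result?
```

vals starts as [6, 20, 16, 10, 8, 9] (length 6). The slice vals[2:5] covers indices [2, 3, 4] with values [16, 10, 8]. Replacing that slice with [62, 63, 64] (same length) produces [6, 20, 62, 63, 64, 9].

[6, 20, 62, 63, 64, 9]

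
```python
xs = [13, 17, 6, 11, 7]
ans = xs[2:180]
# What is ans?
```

xs has length 5. The slice xs[2:180] selects indices [2, 3, 4] (2->6, 3->11, 4->7), giving [6, 11, 7].

[6, 11, 7]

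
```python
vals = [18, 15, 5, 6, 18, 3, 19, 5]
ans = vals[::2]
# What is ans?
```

vals has length 8. The slice vals[::2] selects indices [0, 2, 4, 6] (0->18, 2->5, 4->18, 6->19), giving [18, 5, 18, 19].

[18, 5, 18, 19]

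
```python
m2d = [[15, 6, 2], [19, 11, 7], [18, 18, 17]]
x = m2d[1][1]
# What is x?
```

m2d[1] = [19, 11, 7]. Taking column 1 of that row yields 11.

11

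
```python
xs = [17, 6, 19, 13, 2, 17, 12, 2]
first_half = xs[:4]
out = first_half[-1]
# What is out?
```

xs has length 8. The slice xs[:4] selects indices [0, 1, 2, 3] (0->17, 1->6, 2->19, 3->13), giving [17, 6, 19, 13]. So first_half = [17, 6, 19, 13]. Then first_half[-1] = 13.

13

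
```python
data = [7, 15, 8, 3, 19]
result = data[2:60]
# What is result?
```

data has length 5. The slice data[2:60] selects indices [2, 3, 4] (2->8, 3->3, 4->19), giving [8, 3, 19].

[8, 3, 19]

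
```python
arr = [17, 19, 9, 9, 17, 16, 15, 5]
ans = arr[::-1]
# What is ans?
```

arr has length 8. The slice arr[::-1] selects indices [7, 6, 5, 4, 3, 2, 1, 0] (7->5, 6->15, 5->16, 4->17, 3->9, 2->9, 1->19, 0->17), giving [5, 15, 16, 17, 9, 9, 19, 17].

[5, 15, 16, 17, 9, 9, 19, 17]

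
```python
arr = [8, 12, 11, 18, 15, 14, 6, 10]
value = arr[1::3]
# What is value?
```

arr has length 8. The slice arr[1::3] selects indices [1, 4, 7] (1->12, 4->15, 7->10), giving [12, 15, 10].

[12, 15, 10]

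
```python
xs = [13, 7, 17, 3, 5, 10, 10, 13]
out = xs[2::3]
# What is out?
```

xs has length 8. The slice xs[2::3] selects indices [2, 5] (2->17, 5->10), giving [17, 10].

[17, 10]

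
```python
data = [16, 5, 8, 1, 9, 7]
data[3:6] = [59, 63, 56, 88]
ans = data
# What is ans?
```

data starts as [16, 5, 8, 1, 9, 7] (length 6). The slice data[3:6] covers indices [3, 4, 5] with values [1, 9, 7]. Replacing that slice with [59, 63, 56, 88] (different length) produces [16, 5, 8, 59, 63, 56, 88].

[16, 5, 8, 59, 63, 56, 88]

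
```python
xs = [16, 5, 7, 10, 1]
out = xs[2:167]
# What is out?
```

xs has length 5. The slice xs[2:167] selects indices [2, 3, 4] (2->7, 3->10, 4->1), giving [7, 10, 1].

[7, 10, 1]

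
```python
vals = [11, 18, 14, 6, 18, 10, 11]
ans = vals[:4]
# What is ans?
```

vals has length 7. The slice vals[:4] selects indices [0, 1, 2, 3] (0->11, 1->18, 2->14, 3->6), giving [11, 18, 14, 6].

[11, 18, 14, 6]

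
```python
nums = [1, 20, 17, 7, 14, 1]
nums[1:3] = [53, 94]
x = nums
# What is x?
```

nums starts as [1, 20, 17, 7, 14, 1] (length 6). The slice nums[1:3] covers indices [1, 2] with values [20, 17]. Replacing that slice with [53, 94] (same length) produces [1, 53, 94, 7, 14, 1].

[1, 53, 94, 7, 14, 1]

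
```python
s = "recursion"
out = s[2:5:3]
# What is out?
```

s has length 9. The slice s[2:5:3] selects indices [2] (2->'c'), giving 'c'.

'c'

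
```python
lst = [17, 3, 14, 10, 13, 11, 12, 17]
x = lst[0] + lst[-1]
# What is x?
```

lst has length 8. lst[0] = 17.
lst has length 8. Negative index -1 maps to positive index 8 + (-1) = 7. lst[7] = 17.
Sum: 17 + 17 = 34.

34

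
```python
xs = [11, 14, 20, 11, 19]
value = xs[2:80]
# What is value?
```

xs has length 5. The slice xs[2:80] selects indices [2, 3, 4] (2->20, 3->11, 4->19), giving [20, 11, 19].

[20, 11, 19]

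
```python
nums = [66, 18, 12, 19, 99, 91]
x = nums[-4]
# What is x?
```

nums has length 6. Negative index -4 maps to positive index 6 + (-4) = 2. nums[2] = 12.

12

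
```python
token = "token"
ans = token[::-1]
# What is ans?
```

token has length 5. The slice token[::-1] selects indices [4, 3, 2, 1, 0] (4->'n', 3->'e', 2->'k', 1->'o', 0->'t'), giving 'nekot'.

'nekot'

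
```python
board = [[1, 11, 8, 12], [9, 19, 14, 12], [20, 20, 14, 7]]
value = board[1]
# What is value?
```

board has 3 rows. Row 1 is [9, 19, 14, 12].

[9, 19, 14, 12]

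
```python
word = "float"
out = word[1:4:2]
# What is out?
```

word has length 5. The slice word[1:4:2] selects indices [1, 3] (1->'l', 3->'a'), giving 'la'.

'la'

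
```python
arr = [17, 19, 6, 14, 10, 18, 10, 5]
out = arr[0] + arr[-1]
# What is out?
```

arr has length 8. arr[0] = 17.
arr has length 8. Negative index -1 maps to positive index 8 + (-1) = 7. arr[7] = 5.
Sum: 17 + 5 = 22.

22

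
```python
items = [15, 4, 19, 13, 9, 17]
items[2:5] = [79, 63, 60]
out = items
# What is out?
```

items starts as [15, 4, 19, 13, 9, 17] (length 6). The slice items[2:5] covers indices [2, 3, 4] with values [19, 13, 9]. Replacing that slice with [79, 63, 60] (same length) produces [15, 4, 79, 63, 60, 17].

[15, 4, 79, 63, 60, 17]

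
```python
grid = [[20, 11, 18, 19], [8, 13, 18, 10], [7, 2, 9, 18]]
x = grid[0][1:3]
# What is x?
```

grid[0] = [20, 11, 18, 19]. grid[0] has length 4. The slice grid[0][1:3] selects indices [1, 2] (1->11, 2->18), giving [11, 18].

[11, 18]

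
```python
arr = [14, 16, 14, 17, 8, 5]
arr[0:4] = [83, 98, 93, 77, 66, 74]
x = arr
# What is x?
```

arr starts as [14, 16, 14, 17, 8, 5] (length 6). The slice arr[0:4] covers indices [0, 1, 2, 3] with values [14, 16, 14, 17]. Replacing that slice with [83, 98, 93, 77, 66, 74] (different length) produces [83, 98, 93, 77, 66, 74, 8, 5].

[83, 98, 93, 77, 66, 74, 8, 5]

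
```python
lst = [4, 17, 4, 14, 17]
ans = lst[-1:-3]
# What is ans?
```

lst has length 5. The slice lst[-1:-3] resolves to an empty index range, so the result is [].

[]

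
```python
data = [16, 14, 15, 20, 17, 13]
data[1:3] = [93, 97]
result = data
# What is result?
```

data starts as [16, 14, 15, 20, 17, 13] (length 6). The slice data[1:3] covers indices [1, 2] with values [14, 15]. Replacing that slice with [93, 97] (same length) produces [16, 93, 97, 20, 17, 13].

[16, 93, 97, 20, 17, 13]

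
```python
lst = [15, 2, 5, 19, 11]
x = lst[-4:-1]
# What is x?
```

lst has length 5. The slice lst[-4:-1] selects indices [1, 2, 3] (1->2, 2->5, 3->19), giving [2, 5, 19].

[2, 5, 19]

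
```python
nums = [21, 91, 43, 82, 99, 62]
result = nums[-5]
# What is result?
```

nums has length 6. Negative index -5 maps to positive index 6 + (-5) = 1. nums[1] = 91.

91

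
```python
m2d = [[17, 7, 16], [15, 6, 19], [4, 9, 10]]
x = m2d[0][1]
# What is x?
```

m2d[0] = [17, 7, 16]. Taking column 1 of that row yields 7.

7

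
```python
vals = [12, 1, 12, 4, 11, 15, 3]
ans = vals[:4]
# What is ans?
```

vals has length 7. The slice vals[:4] selects indices [0, 1, 2, 3] (0->12, 1->1, 2->12, 3->4), giving [12, 1, 12, 4].

[12, 1, 12, 4]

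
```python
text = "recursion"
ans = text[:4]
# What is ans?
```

text has length 9. The slice text[:4] selects indices [0, 1, 2, 3] (0->'r', 1->'e', 2->'c', 3->'u'), giving 'recu'.

'recu'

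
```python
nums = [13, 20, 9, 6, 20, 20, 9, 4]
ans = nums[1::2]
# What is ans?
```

nums has length 8. The slice nums[1::2] selects indices [1, 3, 5, 7] (1->20, 3->6, 5->20, 7->4), giving [20, 6, 20, 4].

[20, 6, 20, 4]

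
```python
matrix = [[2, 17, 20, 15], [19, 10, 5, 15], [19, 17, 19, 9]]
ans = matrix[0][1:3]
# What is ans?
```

matrix[0] = [2, 17, 20, 15]. matrix[0] has length 4. The slice matrix[0][1:3] selects indices [1, 2] (1->17, 2->20), giving [17, 20].

[17, 20]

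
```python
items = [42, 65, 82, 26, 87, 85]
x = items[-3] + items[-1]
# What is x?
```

items has length 6. Negative index -3 maps to positive index 6 + (-3) = 3. items[3] = 26.
items has length 6. Negative index -1 maps to positive index 6 + (-1) = 5. items[5] = 85.
Sum: 26 + 85 = 111.

111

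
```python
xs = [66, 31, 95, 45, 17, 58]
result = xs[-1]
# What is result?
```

xs has length 6. Negative index -1 maps to positive index 6 + (-1) = 5. xs[5] = 58.

58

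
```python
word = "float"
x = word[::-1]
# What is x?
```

word has length 5. The slice word[::-1] selects indices [4, 3, 2, 1, 0] (4->'t', 3->'a', 2->'o', 1->'l', 0->'f'), giving 'taolf'.

'taolf'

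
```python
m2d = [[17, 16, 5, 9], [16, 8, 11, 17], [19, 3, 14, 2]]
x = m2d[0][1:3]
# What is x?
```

m2d[0] = [17, 16, 5, 9]. m2d[0] has length 4. The slice m2d[0][1:3] selects indices [1, 2] (1->16, 2->5), giving [16, 5].

[16, 5]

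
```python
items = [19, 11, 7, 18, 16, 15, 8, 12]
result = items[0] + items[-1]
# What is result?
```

items has length 8. items[0] = 19.
items has length 8. Negative index -1 maps to positive index 8 + (-1) = 7. items[7] = 12.
Sum: 19 + 12 = 31.

31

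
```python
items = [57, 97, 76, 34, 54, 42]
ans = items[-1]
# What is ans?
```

items has length 6. Negative index -1 maps to positive index 6 + (-1) = 5. items[5] = 42.

42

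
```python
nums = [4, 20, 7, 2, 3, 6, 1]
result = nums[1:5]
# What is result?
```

nums has length 7. The slice nums[1:5] selects indices [1, 2, 3, 4] (1->20, 2->7, 3->2, 4->3), giving [20, 7, 2, 3].

[20, 7, 2, 3]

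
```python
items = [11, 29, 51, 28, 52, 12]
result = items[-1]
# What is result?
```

items has length 6. Negative index -1 maps to positive index 6 + (-1) = 5. items[5] = 12.

12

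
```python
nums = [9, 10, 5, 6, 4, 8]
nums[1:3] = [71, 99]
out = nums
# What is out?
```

nums starts as [9, 10, 5, 6, 4, 8] (length 6). The slice nums[1:3] covers indices [1, 2] with values [10, 5]. Replacing that slice with [71, 99] (same length) produces [9, 71, 99, 6, 4, 8].

[9, 71, 99, 6, 4, 8]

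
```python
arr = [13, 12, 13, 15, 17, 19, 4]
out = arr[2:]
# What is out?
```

arr has length 7. The slice arr[2:] selects indices [2, 3, 4, 5, 6] (2->13, 3->15, 4->17, 5->19, 6->4), giving [13, 15, 17, 19, 4].

[13, 15, 17, 19, 4]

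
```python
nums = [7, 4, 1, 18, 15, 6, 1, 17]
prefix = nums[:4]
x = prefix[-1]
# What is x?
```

nums has length 8. The slice nums[:4] selects indices [0, 1, 2, 3] (0->7, 1->4, 2->1, 3->18), giving [7, 4, 1, 18]. So prefix = [7, 4, 1, 18]. Then prefix[-1] = 18.

18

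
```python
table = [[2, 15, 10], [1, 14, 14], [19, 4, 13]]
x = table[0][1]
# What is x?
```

table[0] = [2, 15, 10]. Taking column 1 of that row yields 15.

15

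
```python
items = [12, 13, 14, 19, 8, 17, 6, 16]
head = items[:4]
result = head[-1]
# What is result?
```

items has length 8. The slice items[:4] selects indices [0, 1, 2, 3] (0->12, 1->13, 2->14, 3->19), giving [12, 13, 14, 19]. So head = [12, 13, 14, 19]. Then head[-1] = 19.

19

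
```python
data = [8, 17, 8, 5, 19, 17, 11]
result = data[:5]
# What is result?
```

data has length 7. The slice data[:5] selects indices [0, 1, 2, 3, 4] (0->8, 1->17, 2->8, 3->5, 4->19), giving [8, 17, 8, 5, 19].

[8, 17, 8, 5, 19]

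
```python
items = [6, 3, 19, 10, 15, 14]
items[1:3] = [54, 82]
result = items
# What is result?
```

items starts as [6, 3, 19, 10, 15, 14] (length 6). The slice items[1:3] covers indices [1, 2] with values [3, 19]. Replacing that slice with [54, 82] (same length) produces [6, 54, 82, 10, 15, 14].

[6, 54, 82, 10, 15, 14]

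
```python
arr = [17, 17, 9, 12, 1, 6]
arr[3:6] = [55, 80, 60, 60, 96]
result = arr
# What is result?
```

arr starts as [17, 17, 9, 12, 1, 6] (length 6). The slice arr[3:6] covers indices [3, 4, 5] with values [12, 1, 6]. Replacing that slice with [55, 80, 60, 60, 96] (different length) produces [17, 17, 9, 55, 80, 60, 60, 96].

[17, 17, 9, 55, 80, 60, 60, 96]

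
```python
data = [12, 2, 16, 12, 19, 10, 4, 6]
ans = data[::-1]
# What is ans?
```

data has length 8. The slice data[::-1] selects indices [7, 6, 5, 4, 3, 2, 1, 0] (7->6, 6->4, 5->10, 4->19, 3->12, 2->16, 1->2, 0->12), giving [6, 4, 10, 19, 12, 16, 2, 12].

[6, 4, 10, 19, 12, 16, 2, 12]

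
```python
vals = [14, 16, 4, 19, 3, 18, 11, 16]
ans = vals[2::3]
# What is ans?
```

vals has length 8. The slice vals[2::3] selects indices [2, 5] (2->4, 5->18), giving [4, 18].

[4, 18]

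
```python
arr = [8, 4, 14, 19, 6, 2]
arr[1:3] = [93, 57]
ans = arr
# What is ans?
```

arr starts as [8, 4, 14, 19, 6, 2] (length 6). The slice arr[1:3] covers indices [1, 2] with values [4, 14]. Replacing that slice with [93, 57] (same length) produces [8, 93, 57, 19, 6, 2].

[8, 93, 57, 19, 6, 2]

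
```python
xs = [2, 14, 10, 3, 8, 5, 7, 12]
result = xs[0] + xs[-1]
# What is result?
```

xs has length 8. xs[0] = 2.
xs has length 8. Negative index -1 maps to positive index 8 + (-1) = 7. xs[7] = 12.
Sum: 2 + 12 = 14.

14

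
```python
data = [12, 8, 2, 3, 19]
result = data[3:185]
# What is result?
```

data has length 5. The slice data[3:185] selects indices [3, 4] (3->3, 4->19), giving [3, 19].

[3, 19]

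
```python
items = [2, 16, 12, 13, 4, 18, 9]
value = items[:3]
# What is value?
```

items has length 7. The slice items[:3] selects indices [0, 1, 2] (0->2, 1->16, 2->12), giving [2, 16, 12].

[2, 16, 12]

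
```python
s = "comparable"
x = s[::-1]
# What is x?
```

s has length 10. The slice s[::-1] selects indices [9, 8, 7, 6, 5, 4, 3, 2, 1, 0] (9->'e', 8->'l', 7->'b', 6->'a', 5->'r', 4->'a', 3->'p', 2->'m', 1->'o', 0->'c'), giving 'elbarapmoc'.

'elbarapmoc'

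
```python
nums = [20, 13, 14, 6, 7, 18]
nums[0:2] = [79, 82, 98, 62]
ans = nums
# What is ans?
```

nums starts as [20, 13, 14, 6, 7, 18] (length 6). The slice nums[0:2] covers indices [0, 1] with values [20, 13]. Replacing that slice with [79, 82, 98, 62] (different length) produces [79, 82, 98, 62, 14, 6, 7, 18].

[79, 82, 98, 62, 14, 6, 7, 18]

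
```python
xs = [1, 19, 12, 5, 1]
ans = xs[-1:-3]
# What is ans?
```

xs has length 5. The slice xs[-1:-3] resolves to an empty index range, so the result is [].

[]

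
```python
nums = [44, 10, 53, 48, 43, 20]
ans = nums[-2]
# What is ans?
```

nums has length 6. Negative index -2 maps to positive index 6 + (-2) = 4. nums[4] = 43.

43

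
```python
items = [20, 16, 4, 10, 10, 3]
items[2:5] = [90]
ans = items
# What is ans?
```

items starts as [20, 16, 4, 10, 10, 3] (length 6). The slice items[2:5] covers indices [2, 3, 4] with values [4, 10, 10]. Replacing that slice with [90] (different length) produces [20, 16, 90, 3].

[20, 16, 90, 3]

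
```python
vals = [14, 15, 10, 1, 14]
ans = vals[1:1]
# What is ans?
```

vals has length 5. The slice vals[1:1] resolves to an empty index range, so the result is [].

[]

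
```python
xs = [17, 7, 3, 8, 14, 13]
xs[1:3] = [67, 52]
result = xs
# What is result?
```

xs starts as [17, 7, 3, 8, 14, 13] (length 6). The slice xs[1:3] covers indices [1, 2] with values [7, 3]. Replacing that slice with [67, 52] (same length) produces [17, 67, 52, 8, 14, 13].

[17, 67, 52, 8, 14, 13]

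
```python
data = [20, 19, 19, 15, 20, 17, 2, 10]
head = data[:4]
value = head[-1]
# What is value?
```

data has length 8. The slice data[:4] selects indices [0, 1, 2, 3] (0->20, 1->19, 2->19, 3->15), giving [20, 19, 19, 15]. So head = [20, 19, 19, 15]. Then head[-1] = 15.

15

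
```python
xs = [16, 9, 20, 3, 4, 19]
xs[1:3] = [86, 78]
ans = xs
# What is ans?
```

xs starts as [16, 9, 20, 3, 4, 19] (length 6). The slice xs[1:3] covers indices [1, 2] with values [9, 20]. Replacing that slice with [86, 78] (same length) produces [16, 86, 78, 3, 4, 19].

[16, 86, 78, 3, 4, 19]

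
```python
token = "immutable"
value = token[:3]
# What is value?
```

token has length 9. The slice token[:3] selects indices [0, 1, 2] (0->'i', 1->'m', 2->'m'), giving 'imm'.

'imm'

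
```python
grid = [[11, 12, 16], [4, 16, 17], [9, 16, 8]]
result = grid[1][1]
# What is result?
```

grid[1] = [4, 16, 17]. Taking column 1 of that row yields 16.

16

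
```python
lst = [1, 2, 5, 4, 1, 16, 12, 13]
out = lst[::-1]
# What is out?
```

lst has length 8. The slice lst[::-1] selects indices [7, 6, 5, 4, 3, 2, 1, 0] (7->13, 6->12, 5->16, 4->1, 3->4, 2->5, 1->2, 0->1), giving [13, 12, 16, 1, 4, 5, 2, 1].

[13, 12, 16, 1, 4, 5, 2, 1]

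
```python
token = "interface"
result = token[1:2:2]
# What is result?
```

token has length 9. The slice token[1:2:2] selects indices [1] (1->'n'), giving 'n'.

'n'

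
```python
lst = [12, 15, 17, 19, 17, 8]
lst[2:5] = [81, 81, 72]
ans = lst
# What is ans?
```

lst starts as [12, 15, 17, 19, 17, 8] (length 6). The slice lst[2:5] covers indices [2, 3, 4] with values [17, 19, 17]. Replacing that slice with [81, 81, 72] (same length) produces [12, 15, 81, 81, 72, 8].

[12, 15, 81, 81, 72, 8]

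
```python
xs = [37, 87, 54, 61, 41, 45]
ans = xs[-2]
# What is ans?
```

xs has length 6. Negative index -2 maps to positive index 6 + (-2) = 4. xs[4] = 41.

41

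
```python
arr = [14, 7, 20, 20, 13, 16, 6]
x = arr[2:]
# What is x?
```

arr has length 7. The slice arr[2:] selects indices [2, 3, 4, 5, 6] (2->20, 3->20, 4->13, 5->16, 6->6), giving [20, 20, 13, 16, 6].

[20, 20, 13, 16, 6]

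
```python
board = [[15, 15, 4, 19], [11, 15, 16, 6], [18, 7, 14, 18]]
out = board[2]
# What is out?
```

board has 3 rows. Row 2 is [18, 7, 14, 18].

[18, 7, 14, 18]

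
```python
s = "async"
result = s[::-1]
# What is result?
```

s has length 5. The slice s[::-1] selects indices [4, 3, 2, 1, 0] (4->'c', 3->'n', 2->'y', 1->'s', 0->'a'), giving 'cnysa'.

'cnysa'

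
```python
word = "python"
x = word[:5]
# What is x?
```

word has length 6. The slice word[:5] selects indices [0, 1, 2, 3, 4] (0->'p', 1->'y', 2->'t', 3->'h', 4->'o'), giving 'pytho'.

'pytho'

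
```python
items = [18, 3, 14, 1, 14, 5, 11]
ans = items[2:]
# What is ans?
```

items has length 7. The slice items[2:] selects indices [2, 3, 4, 5, 6] (2->14, 3->1, 4->14, 5->5, 6->11), giving [14, 1, 14, 5, 11].

[14, 1, 14, 5, 11]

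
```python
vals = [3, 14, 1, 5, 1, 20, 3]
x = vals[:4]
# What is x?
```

vals has length 7. The slice vals[:4] selects indices [0, 1, 2, 3] (0->3, 1->14, 2->1, 3->5), giving [3, 14, 1, 5].

[3, 14, 1, 5]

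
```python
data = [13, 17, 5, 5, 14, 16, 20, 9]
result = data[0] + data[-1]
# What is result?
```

data has length 8. data[0] = 13.
data has length 8. Negative index -1 maps to positive index 8 + (-1) = 7. data[7] = 9.
Sum: 13 + 9 = 22.

22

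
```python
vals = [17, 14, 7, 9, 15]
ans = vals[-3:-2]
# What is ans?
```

vals has length 5. The slice vals[-3:-2] selects indices [2] (2->7), giving [7].

[7]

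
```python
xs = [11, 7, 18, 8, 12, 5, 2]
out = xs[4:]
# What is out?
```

xs has length 7. The slice xs[4:] selects indices [4, 5, 6] (4->12, 5->5, 6->2), giving [12, 5, 2].

[12, 5, 2]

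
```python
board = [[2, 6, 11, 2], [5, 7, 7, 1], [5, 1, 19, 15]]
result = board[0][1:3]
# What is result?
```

board[0] = [2, 6, 11, 2]. board[0] has length 4. The slice board[0][1:3] selects indices [1, 2] (1->6, 2->11), giving [6, 11].

[6, 11]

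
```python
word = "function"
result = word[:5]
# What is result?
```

word has length 8. The slice word[:5] selects indices [0, 1, 2, 3, 4] (0->'f', 1->'u', 2->'n', 3->'c', 4->'t'), giving 'funct'.

'funct'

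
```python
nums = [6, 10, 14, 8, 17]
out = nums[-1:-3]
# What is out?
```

nums has length 5. The slice nums[-1:-3] resolves to an empty index range, so the result is [].

[]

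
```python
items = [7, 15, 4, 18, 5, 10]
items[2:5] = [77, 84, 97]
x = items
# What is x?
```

items starts as [7, 15, 4, 18, 5, 10] (length 6). The slice items[2:5] covers indices [2, 3, 4] with values [4, 18, 5]. Replacing that slice with [77, 84, 97] (same length) produces [7, 15, 77, 84, 97, 10].

[7, 15, 77, 84, 97, 10]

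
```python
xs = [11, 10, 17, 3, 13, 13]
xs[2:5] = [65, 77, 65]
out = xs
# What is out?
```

xs starts as [11, 10, 17, 3, 13, 13] (length 6). The slice xs[2:5] covers indices [2, 3, 4] with values [17, 3, 13]. Replacing that slice with [65, 77, 65] (same length) produces [11, 10, 65, 77, 65, 13].

[11, 10, 65, 77, 65, 13]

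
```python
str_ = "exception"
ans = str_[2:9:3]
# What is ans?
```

str_ has length 9. The slice str_[2:9:3] selects indices [2, 5, 8] (2->'c', 5->'t', 8->'n'), giving 'ctn'.

'ctn'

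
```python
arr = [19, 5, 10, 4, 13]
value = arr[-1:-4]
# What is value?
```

arr has length 5. The slice arr[-1:-4] resolves to an empty index range, so the result is [].

[]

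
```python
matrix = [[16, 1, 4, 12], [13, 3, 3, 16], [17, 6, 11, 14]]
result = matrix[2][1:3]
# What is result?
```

matrix[2] = [17, 6, 11, 14]. matrix[2] has length 4. The slice matrix[2][1:3] selects indices [1, 2] (1->6, 2->11), giving [6, 11].

[6, 11]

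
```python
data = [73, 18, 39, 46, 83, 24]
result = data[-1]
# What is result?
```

data has length 6. Negative index -1 maps to positive index 6 + (-1) = 5. data[5] = 24.

24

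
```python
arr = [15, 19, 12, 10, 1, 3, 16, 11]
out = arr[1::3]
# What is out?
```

arr has length 8. The slice arr[1::3] selects indices [1, 4, 7] (1->19, 4->1, 7->11), giving [19, 1, 11].

[19, 1, 11]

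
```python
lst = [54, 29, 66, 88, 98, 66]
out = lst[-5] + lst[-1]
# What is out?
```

lst has length 6. Negative index -5 maps to positive index 6 + (-5) = 1. lst[1] = 29.
lst has length 6. Negative index -1 maps to positive index 6 + (-1) = 5. lst[5] = 66.
Sum: 29 + 66 = 95.

95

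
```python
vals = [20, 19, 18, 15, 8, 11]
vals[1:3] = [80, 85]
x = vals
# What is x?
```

vals starts as [20, 19, 18, 15, 8, 11] (length 6). The slice vals[1:3] covers indices [1, 2] with values [19, 18]. Replacing that slice with [80, 85] (same length) produces [20, 80, 85, 15, 8, 11].

[20, 80, 85, 15, 8, 11]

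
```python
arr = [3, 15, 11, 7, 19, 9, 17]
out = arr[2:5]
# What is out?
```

arr has length 7. The slice arr[2:5] selects indices [2, 3, 4] (2->11, 3->7, 4->19), giving [11, 7, 19].

[11, 7, 19]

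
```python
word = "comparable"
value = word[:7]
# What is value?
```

word has length 10. The slice word[:7] selects indices [0, 1, 2, 3, 4, 5, 6] (0->'c', 1->'o', 2->'m', 3->'p', 4->'a', 5->'r', 6->'a'), giving 'compara'.

'compara'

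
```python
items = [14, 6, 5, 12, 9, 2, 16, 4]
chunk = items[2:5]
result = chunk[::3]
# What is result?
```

items has length 8. The slice items[2:5] selects indices [2, 3, 4] (2->5, 3->12, 4->9), giving [5, 12, 9]. So chunk = [5, 12, 9]. chunk has length 3. The slice chunk[::3] selects indices [0] (0->5), giving [5].

[5]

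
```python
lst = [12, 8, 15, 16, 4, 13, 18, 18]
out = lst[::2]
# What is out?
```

lst has length 8. The slice lst[::2] selects indices [0, 2, 4, 6] (0->12, 2->15, 4->4, 6->18), giving [12, 15, 4, 18].

[12, 15, 4, 18]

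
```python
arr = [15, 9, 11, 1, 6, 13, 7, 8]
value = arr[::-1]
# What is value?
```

arr has length 8. The slice arr[::-1] selects indices [7, 6, 5, 4, 3, 2, 1, 0] (7->8, 6->7, 5->13, 4->6, 3->1, 2->11, 1->9, 0->15), giving [8, 7, 13, 6, 1, 11, 9, 15].

[8, 7, 13, 6, 1, 11, 9, 15]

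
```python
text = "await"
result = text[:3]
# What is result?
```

text has length 5. The slice text[:3] selects indices [0, 1, 2] (0->'a', 1->'w', 2->'a'), giving 'awa'.

'awa'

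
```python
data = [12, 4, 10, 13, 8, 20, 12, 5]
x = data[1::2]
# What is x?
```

data has length 8. The slice data[1::2] selects indices [1, 3, 5, 7] (1->4, 3->13, 5->20, 7->5), giving [4, 13, 20, 5].

[4, 13, 20, 5]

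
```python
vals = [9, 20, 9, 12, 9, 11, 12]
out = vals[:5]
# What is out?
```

vals has length 7. The slice vals[:5] selects indices [0, 1, 2, 3, 4] (0->9, 1->20, 2->9, 3->12, 4->9), giving [9, 20, 9, 12, 9].

[9, 20, 9, 12, 9]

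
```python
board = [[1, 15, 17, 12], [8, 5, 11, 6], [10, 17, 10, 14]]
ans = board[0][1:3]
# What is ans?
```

board[0] = [1, 15, 17, 12]. board[0] has length 4. The slice board[0][1:3] selects indices [1, 2] (1->15, 2->17), giving [15, 17].

[15, 17]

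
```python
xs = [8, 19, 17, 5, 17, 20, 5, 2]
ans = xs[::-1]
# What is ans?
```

xs has length 8. The slice xs[::-1] selects indices [7, 6, 5, 4, 3, 2, 1, 0] (7->2, 6->5, 5->20, 4->17, 3->5, 2->17, 1->19, 0->8), giving [2, 5, 20, 17, 5, 17, 19, 8].

[2, 5, 20, 17, 5, 17, 19, 8]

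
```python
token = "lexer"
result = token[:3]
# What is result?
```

token has length 5. The slice token[:3] selects indices [0, 1, 2] (0->'l', 1->'e', 2->'x'), giving 'lex'.

'lex'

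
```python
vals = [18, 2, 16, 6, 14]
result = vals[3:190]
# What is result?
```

vals has length 5. The slice vals[3:190] selects indices [3, 4] (3->6, 4->14), giving [6, 14].

[6, 14]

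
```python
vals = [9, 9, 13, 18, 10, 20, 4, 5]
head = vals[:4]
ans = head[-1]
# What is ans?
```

vals has length 8. The slice vals[:4] selects indices [0, 1, 2, 3] (0->9, 1->9, 2->13, 3->18), giving [9, 9, 13, 18]. So head = [9, 9, 13, 18]. Then head[-1] = 18.

18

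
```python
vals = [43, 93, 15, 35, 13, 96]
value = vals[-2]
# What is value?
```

vals has length 6. Negative index -2 maps to positive index 6 + (-2) = 4. vals[4] = 13.

13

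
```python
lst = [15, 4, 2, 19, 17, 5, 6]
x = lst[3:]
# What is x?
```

lst has length 7. The slice lst[3:] selects indices [3, 4, 5, 6] (3->19, 4->17, 5->5, 6->6), giving [19, 17, 5, 6].

[19, 17, 5, 6]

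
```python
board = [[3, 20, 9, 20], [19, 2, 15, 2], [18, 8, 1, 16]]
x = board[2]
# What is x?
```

board has 3 rows. Row 2 is [18, 8, 1, 16].

[18, 8, 1, 16]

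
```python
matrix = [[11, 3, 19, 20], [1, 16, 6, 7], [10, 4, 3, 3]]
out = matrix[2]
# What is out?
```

matrix has 3 rows. Row 2 is [10, 4, 3, 3].

[10, 4, 3, 3]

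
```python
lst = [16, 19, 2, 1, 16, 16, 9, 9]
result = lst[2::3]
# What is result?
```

lst has length 8. The slice lst[2::3] selects indices [2, 5] (2->2, 5->16), giving [2, 16].

[2, 16]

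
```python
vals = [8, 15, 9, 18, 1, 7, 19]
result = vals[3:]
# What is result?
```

vals has length 7. The slice vals[3:] selects indices [3, 4, 5, 6] (3->18, 4->1, 5->7, 6->19), giving [18, 1, 7, 19].

[18, 1, 7, 19]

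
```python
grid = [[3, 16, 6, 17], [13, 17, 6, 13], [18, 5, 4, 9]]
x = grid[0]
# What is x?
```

grid has 3 rows. Row 0 is [3, 16, 6, 17].

[3, 16, 6, 17]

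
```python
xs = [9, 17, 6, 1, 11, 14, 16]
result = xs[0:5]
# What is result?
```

xs has length 7. The slice xs[0:5] selects indices [0, 1, 2, 3, 4] (0->9, 1->17, 2->6, 3->1, 4->11), giving [9, 17, 6, 1, 11].

[9, 17, 6, 1, 11]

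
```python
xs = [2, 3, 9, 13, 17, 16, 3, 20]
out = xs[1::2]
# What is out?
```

xs has length 8. The slice xs[1::2] selects indices [1, 3, 5, 7] (1->3, 3->13, 5->16, 7->20), giving [3, 13, 16, 20].

[3, 13, 16, 20]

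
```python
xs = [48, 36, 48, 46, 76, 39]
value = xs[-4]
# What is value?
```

xs has length 6. Negative index -4 maps to positive index 6 + (-4) = 2. xs[2] = 48.

48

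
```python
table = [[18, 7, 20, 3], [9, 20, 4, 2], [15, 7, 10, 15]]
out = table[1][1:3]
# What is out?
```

table[1] = [9, 20, 4, 2]. table[1] has length 4. The slice table[1][1:3] selects indices [1, 2] (1->20, 2->4), giving [20, 4].

[20, 4]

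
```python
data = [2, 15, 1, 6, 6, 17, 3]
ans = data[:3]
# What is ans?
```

data has length 7. The slice data[:3] selects indices [0, 1, 2] (0->2, 1->15, 2->1), giving [2, 15, 1].

[2, 15, 1]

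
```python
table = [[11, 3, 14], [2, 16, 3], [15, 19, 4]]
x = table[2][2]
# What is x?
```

table[2] = [15, 19, 4]. Taking column 2 of that row yields 4.

4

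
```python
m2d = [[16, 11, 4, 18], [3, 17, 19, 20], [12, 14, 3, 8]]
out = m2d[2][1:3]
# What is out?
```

m2d[2] = [12, 14, 3, 8]. m2d[2] has length 4. The slice m2d[2][1:3] selects indices [1, 2] (1->14, 2->3), giving [14, 3].

[14, 3]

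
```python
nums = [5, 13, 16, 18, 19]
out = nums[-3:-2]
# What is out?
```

nums has length 5. The slice nums[-3:-2] selects indices [2] (2->16), giving [16].

[16]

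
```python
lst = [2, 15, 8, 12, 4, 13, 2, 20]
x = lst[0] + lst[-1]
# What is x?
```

lst has length 8. lst[0] = 2.
lst has length 8. Negative index -1 maps to positive index 8 + (-1) = 7. lst[7] = 20.
Sum: 2 + 20 = 22.

22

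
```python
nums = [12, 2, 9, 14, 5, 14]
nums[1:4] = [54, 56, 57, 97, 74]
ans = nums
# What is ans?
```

nums starts as [12, 2, 9, 14, 5, 14] (length 6). The slice nums[1:4] covers indices [1, 2, 3] with values [2, 9, 14]. Replacing that slice with [54, 56, 57, 97, 74] (different length) produces [12, 54, 56, 57, 97, 74, 5, 14].

[12, 54, 56, 57, 97, 74, 5, 14]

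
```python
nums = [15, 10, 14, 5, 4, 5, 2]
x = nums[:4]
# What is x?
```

nums has length 7. The slice nums[:4] selects indices [0, 1, 2, 3] (0->15, 1->10, 2->14, 3->5), giving [15, 10, 14, 5].

[15, 10, 14, 5]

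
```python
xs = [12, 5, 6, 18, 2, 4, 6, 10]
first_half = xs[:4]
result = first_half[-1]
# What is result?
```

xs has length 8. The slice xs[:4] selects indices [0, 1, 2, 3] (0->12, 1->5, 2->6, 3->18), giving [12, 5, 6, 18]. So first_half = [12, 5, 6, 18]. Then first_half[-1] = 18.

18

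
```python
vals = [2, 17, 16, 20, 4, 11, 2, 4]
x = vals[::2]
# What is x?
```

vals has length 8. The slice vals[::2] selects indices [0, 2, 4, 6] (0->2, 2->16, 4->4, 6->2), giving [2, 16, 4, 2].

[2, 16, 4, 2]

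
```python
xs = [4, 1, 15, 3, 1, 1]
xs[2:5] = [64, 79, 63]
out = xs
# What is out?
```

xs starts as [4, 1, 15, 3, 1, 1] (length 6). The slice xs[2:5] covers indices [2, 3, 4] with values [15, 3, 1]. Replacing that slice with [64, 79, 63] (same length) produces [4, 1, 64, 79, 63, 1].

[4, 1, 64, 79, 63, 1]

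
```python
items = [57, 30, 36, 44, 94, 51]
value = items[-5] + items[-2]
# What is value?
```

items has length 6. Negative index -5 maps to positive index 6 + (-5) = 1. items[1] = 30.
items has length 6. Negative index -2 maps to positive index 6 + (-2) = 4. items[4] = 94.
Sum: 30 + 94 = 124.

124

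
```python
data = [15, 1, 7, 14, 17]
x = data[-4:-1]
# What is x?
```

data has length 5. The slice data[-4:-1] selects indices [1, 2, 3] (1->1, 2->7, 3->14), giving [1, 7, 14].

[1, 7, 14]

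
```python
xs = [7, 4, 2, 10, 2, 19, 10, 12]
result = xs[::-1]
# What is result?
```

xs has length 8. The slice xs[::-1] selects indices [7, 6, 5, 4, 3, 2, 1, 0] (7->12, 6->10, 5->19, 4->2, 3->10, 2->2, 1->4, 0->7), giving [12, 10, 19, 2, 10, 2, 4, 7].

[12, 10, 19, 2, 10, 2, 4, 7]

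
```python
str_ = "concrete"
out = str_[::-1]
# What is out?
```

str_ has length 8. The slice str_[::-1] selects indices [7, 6, 5, 4, 3, 2, 1, 0] (7->'e', 6->'t', 5->'e', 4->'r', 3->'c', 2->'n', 1->'o', 0->'c'), giving 'etercnoc'.

'etercnoc'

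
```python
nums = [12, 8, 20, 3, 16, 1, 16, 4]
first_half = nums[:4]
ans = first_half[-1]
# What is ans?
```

nums has length 8. The slice nums[:4] selects indices [0, 1, 2, 3] (0->12, 1->8, 2->20, 3->3), giving [12, 8, 20, 3]. So first_half = [12, 8, 20, 3]. Then first_half[-1] = 3.

3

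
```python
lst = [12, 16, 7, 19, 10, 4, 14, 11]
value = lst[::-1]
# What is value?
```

lst has length 8. The slice lst[::-1] selects indices [7, 6, 5, 4, 3, 2, 1, 0] (7->11, 6->14, 5->4, 4->10, 3->19, 2->7, 1->16, 0->12), giving [11, 14, 4, 10, 19, 7, 16, 12].

[11, 14, 4, 10, 19, 7, 16, 12]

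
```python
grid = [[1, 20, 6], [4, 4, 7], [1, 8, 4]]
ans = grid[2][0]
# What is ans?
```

grid[2] = [1, 8, 4]. Taking column 0 of that row yields 1.

1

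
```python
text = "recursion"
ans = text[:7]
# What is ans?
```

text has length 9. The slice text[:7] selects indices [0, 1, 2, 3, 4, 5, 6] (0->'r', 1->'e', 2->'c', 3->'u', 4->'r', 5->'s', 6->'i'), giving 'recursi'.

'recursi'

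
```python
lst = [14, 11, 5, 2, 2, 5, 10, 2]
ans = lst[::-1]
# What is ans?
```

lst has length 8. The slice lst[::-1] selects indices [7, 6, 5, 4, 3, 2, 1, 0] (7->2, 6->10, 5->5, 4->2, 3->2, 2->5, 1->11, 0->14), giving [2, 10, 5, 2, 2, 5, 11, 14].

[2, 10, 5, 2, 2, 5, 11, 14]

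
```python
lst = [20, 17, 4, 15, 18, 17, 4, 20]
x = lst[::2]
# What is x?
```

lst has length 8. The slice lst[::2] selects indices [0, 2, 4, 6] (0->20, 2->4, 4->18, 6->4), giving [20, 4, 18, 4].

[20, 4, 18, 4]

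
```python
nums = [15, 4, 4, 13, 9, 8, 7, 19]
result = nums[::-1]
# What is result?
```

nums has length 8. The slice nums[::-1] selects indices [7, 6, 5, 4, 3, 2, 1, 0] (7->19, 6->7, 5->8, 4->9, 3->13, 2->4, 1->4, 0->15), giving [19, 7, 8, 9, 13, 4, 4, 15].

[19, 7, 8, 9, 13, 4, 4, 15]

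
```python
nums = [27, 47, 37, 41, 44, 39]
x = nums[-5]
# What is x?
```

nums has length 6. Negative index -5 maps to positive index 6 + (-5) = 1. nums[1] = 47.

47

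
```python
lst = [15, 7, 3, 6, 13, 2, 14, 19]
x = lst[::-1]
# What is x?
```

lst has length 8. The slice lst[::-1] selects indices [7, 6, 5, 4, 3, 2, 1, 0] (7->19, 6->14, 5->2, 4->13, 3->6, 2->3, 1->7, 0->15), giving [19, 14, 2, 13, 6, 3, 7, 15].

[19, 14, 2, 13, 6, 3, 7, 15]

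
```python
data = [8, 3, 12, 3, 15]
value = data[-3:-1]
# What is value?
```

data has length 5. The slice data[-3:-1] selects indices [2, 3] (2->12, 3->3), giving [12, 3].

[12, 3]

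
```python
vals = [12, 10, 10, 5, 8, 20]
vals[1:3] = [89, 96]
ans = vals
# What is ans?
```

vals starts as [12, 10, 10, 5, 8, 20] (length 6). The slice vals[1:3] covers indices [1, 2] with values [10, 10]. Replacing that slice with [89, 96] (same length) produces [12, 89, 96, 5, 8, 20].

[12, 89, 96, 5, 8, 20]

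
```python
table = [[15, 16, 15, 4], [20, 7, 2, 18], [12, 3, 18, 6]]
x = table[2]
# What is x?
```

table has 3 rows. Row 2 is [12, 3, 18, 6].

[12, 3, 18, 6]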